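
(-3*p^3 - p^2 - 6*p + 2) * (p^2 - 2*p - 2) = -3*p^5 + 5*p^4 + 2*p^3 + 16*p^2 + 8*p - 4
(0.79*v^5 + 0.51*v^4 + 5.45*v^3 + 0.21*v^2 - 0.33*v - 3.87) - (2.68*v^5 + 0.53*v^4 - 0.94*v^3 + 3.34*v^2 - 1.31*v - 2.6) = -1.89*v^5 - 0.02*v^4 + 6.39*v^3 - 3.13*v^2 + 0.98*v - 1.27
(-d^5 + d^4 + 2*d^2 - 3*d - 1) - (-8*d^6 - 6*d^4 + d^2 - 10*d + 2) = 8*d^6 - d^5 + 7*d^4 + d^2 + 7*d - 3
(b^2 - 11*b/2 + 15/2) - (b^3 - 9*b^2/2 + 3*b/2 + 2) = -b^3 + 11*b^2/2 - 7*b + 11/2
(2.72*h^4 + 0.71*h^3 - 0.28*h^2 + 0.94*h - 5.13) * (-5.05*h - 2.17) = -13.736*h^5 - 9.4879*h^4 - 0.1267*h^3 - 4.1394*h^2 + 23.8667*h + 11.1321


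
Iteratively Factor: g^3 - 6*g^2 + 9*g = (g - 3)*(g^2 - 3*g) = g*(g - 3)*(g - 3)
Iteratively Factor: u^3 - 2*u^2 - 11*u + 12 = (u - 4)*(u^2 + 2*u - 3) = (u - 4)*(u - 1)*(u + 3)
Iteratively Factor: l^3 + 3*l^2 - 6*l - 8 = (l + 1)*(l^2 + 2*l - 8) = (l + 1)*(l + 4)*(l - 2)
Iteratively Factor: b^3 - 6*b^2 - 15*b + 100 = (b + 4)*(b^2 - 10*b + 25) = (b - 5)*(b + 4)*(b - 5)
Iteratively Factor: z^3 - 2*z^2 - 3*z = (z + 1)*(z^2 - 3*z) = (z - 3)*(z + 1)*(z)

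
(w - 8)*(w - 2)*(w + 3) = w^3 - 7*w^2 - 14*w + 48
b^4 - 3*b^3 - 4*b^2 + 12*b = b*(b - 3)*(b - 2)*(b + 2)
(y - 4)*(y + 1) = y^2 - 3*y - 4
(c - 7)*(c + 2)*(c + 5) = c^3 - 39*c - 70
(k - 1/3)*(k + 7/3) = k^2 + 2*k - 7/9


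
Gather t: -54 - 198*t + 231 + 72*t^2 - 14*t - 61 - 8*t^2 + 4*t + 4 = 64*t^2 - 208*t + 120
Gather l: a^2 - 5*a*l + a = a^2 - 5*a*l + a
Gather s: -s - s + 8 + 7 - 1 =14 - 2*s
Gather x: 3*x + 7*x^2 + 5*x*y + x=7*x^2 + x*(5*y + 4)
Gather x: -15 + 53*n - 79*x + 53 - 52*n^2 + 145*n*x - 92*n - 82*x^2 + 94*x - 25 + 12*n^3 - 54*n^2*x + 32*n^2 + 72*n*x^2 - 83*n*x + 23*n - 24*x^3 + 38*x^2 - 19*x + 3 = 12*n^3 - 20*n^2 - 16*n - 24*x^3 + x^2*(72*n - 44) + x*(-54*n^2 + 62*n - 4) + 16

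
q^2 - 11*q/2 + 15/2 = (q - 3)*(q - 5/2)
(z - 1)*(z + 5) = z^2 + 4*z - 5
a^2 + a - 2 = (a - 1)*(a + 2)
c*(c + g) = c^2 + c*g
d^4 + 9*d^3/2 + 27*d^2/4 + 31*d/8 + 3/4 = (d + 1/2)^2*(d + 3/2)*(d + 2)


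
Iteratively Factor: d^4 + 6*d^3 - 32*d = (d + 4)*(d^3 + 2*d^2 - 8*d) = (d - 2)*(d + 4)*(d^2 + 4*d) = (d - 2)*(d + 4)^2*(d)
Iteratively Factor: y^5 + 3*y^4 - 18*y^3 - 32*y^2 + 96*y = (y)*(y^4 + 3*y^3 - 18*y^2 - 32*y + 96) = y*(y - 2)*(y^3 + 5*y^2 - 8*y - 48) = y*(y - 3)*(y - 2)*(y^2 + 8*y + 16) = y*(y - 3)*(y - 2)*(y + 4)*(y + 4)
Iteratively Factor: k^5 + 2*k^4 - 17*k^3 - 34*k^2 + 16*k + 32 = (k + 2)*(k^4 - 17*k^2 + 16) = (k - 4)*(k + 2)*(k^3 + 4*k^2 - k - 4) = (k - 4)*(k - 1)*(k + 2)*(k^2 + 5*k + 4) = (k - 4)*(k - 1)*(k + 2)*(k + 4)*(k + 1)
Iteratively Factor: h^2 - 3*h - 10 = (h - 5)*(h + 2)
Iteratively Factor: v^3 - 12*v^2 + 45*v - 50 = (v - 5)*(v^2 - 7*v + 10) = (v - 5)^2*(v - 2)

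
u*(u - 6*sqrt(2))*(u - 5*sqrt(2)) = u^3 - 11*sqrt(2)*u^2 + 60*u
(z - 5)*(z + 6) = z^2 + z - 30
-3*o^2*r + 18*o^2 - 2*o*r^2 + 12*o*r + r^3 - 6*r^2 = (-3*o + r)*(o + r)*(r - 6)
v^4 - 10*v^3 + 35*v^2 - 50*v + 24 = (v - 4)*(v - 3)*(v - 2)*(v - 1)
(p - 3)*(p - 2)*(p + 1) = p^3 - 4*p^2 + p + 6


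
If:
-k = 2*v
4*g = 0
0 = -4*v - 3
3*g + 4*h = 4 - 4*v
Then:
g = 0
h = 7/4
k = 3/2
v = -3/4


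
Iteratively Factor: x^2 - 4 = (x - 2)*(x + 2)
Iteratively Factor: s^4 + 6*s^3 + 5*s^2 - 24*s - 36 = (s + 3)*(s^3 + 3*s^2 - 4*s - 12) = (s + 2)*(s + 3)*(s^2 + s - 6) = (s - 2)*(s + 2)*(s + 3)*(s + 3)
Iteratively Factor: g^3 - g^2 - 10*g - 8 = (g + 2)*(g^2 - 3*g - 4) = (g + 1)*(g + 2)*(g - 4)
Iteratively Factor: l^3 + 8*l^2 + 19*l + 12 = (l + 1)*(l^2 + 7*l + 12) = (l + 1)*(l + 4)*(l + 3)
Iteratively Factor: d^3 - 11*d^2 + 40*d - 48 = (d - 4)*(d^2 - 7*d + 12) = (d - 4)^2*(d - 3)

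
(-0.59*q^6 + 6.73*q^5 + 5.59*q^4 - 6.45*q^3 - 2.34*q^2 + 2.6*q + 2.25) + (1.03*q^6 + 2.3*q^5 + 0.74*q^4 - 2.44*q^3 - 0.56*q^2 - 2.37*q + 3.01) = 0.44*q^6 + 9.03*q^5 + 6.33*q^4 - 8.89*q^3 - 2.9*q^2 + 0.23*q + 5.26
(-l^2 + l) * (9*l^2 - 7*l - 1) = -9*l^4 + 16*l^3 - 6*l^2 - l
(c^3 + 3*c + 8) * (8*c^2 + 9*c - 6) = 8*c^5 + 9*c^4 + 18*c^3 + 91*c^2 + 54*c - 48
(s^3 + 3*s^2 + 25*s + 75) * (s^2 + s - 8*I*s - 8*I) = s^5 + 4*s^4 - 8*I*s^4 + 28*s^3 - 32*I*s^3 + 100*s^2 - 224*I*s^2 + 75*s - 800*I*s - 600*I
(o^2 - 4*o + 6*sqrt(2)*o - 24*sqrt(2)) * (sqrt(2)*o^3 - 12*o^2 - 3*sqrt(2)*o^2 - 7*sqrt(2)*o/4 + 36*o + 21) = sqrt(2)*o^5 - 7*sqrt(2)*o^4 - 247*sqrt(2)*o^3/4 + 511*sqrt(2)*o^2 - 738*sqrt(2)*o - 504*sqrt(2)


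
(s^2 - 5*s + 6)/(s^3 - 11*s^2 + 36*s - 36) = 1/(s - 6)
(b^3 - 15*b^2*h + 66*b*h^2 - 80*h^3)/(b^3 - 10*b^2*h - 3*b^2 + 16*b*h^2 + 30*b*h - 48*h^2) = (b - 5*h)/(b - 3)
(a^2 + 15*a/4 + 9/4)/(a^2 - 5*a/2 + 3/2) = (4*a^2 + 15*a + 9)/(2*(2*a^2 - 5*a + 3))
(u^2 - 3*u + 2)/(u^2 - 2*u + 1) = (u - 2)/(u - 1)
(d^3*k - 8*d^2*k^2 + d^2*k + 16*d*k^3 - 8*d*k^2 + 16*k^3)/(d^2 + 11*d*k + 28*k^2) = k*(d^3 - 8*d^2*k + d^2 + 16*d*k^2 - 8*d*k + 16*k^2)/(d^2 + 11*d*k + 28*k^2)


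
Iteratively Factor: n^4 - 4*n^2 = (n - 2)*(n^3 + 2*n^2) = n*(n - 2)*(n^2 + 2*n) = n*(n - 2)*(n + 2)*(n)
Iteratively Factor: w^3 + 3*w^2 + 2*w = (w)*(w^2 + 3*w + 2) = w*(w + 1)*(w + 2)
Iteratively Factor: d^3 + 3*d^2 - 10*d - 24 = (d + 4)*(d^2 - d - 6) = (d + 2)*(d + 4)*(d - 3)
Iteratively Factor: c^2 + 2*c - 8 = (c + 4)*(c - 2)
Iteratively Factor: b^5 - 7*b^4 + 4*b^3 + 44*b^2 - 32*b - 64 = (b - 2)*(b^4 - 5*b^3 - 6*b^2 + 32*b + 32) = (b - 4)*(b - 2)*(b^3 - b^2 - 10*b - 8) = (b - 4)^2*(b - 2)*(b^2 + 3*b + 2) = (b - 4)^2*(b - 2)*(b + 1)*(b + 2)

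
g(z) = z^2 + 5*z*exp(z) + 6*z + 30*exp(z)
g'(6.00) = 26240.87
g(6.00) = 24277.73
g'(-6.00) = -5.99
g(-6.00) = 0.00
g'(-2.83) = 1.57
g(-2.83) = -8.04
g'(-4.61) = -3.10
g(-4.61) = -6.34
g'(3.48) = 1713.85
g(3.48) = 1571.58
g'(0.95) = 110.68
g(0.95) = 96.46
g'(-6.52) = -7.04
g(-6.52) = 3.39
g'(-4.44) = -2.73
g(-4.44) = -6.83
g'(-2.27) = 3.90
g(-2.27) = -6.54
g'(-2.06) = 5.03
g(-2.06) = -5.61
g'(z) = 5*z*exp(z) + 2*z + 35*exp(z) + 6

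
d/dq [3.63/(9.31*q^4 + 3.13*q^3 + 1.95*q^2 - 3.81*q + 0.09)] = (-135.1812*q^3 - 34.0857*q^2 - 14.157*q + 13.8303)/(9.31*q^4 + 3.13*q^3 + 1.95*q^2 - 3.81*q + 0.09)^2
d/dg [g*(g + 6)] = 2*g + 6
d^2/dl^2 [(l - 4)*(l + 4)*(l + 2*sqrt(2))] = 6*l + 4*sqrt(2)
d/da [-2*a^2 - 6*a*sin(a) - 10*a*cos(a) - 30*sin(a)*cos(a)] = 10*a*sin(a) - 6*a*cos(a) - 4*a - 6*sin(a) - 10*cos(a) - 30*cos(2*a)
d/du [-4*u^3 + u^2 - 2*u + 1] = -12*u^2 + 2*u - 2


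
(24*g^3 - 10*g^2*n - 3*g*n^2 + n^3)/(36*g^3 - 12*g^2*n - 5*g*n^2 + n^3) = (4*g - n)/(6*g - n)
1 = 1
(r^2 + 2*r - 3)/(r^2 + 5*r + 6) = (r - 1)/(r + 2)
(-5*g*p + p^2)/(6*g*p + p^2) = (-5*g + p)/(6*g + p)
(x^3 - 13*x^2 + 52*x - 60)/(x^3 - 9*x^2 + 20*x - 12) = (x - 5)/(x - 1)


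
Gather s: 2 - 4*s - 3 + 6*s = 2*s - 1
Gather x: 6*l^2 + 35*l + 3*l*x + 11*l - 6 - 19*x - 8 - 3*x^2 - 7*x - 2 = 6*l^2 + 46*l - 3*x^2 + x*(3*l - 26) - 16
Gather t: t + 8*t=9*t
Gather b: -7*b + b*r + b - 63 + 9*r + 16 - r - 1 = b*(r - 6) + 8*r - 48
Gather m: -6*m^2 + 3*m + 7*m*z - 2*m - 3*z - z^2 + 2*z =-6*m^2 + m*(7*z + 1) - z^2 - z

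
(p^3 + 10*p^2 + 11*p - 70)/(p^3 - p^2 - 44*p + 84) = (p + 5)/(p - 6)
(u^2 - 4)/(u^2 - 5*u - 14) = (u - 2)/(u - 7)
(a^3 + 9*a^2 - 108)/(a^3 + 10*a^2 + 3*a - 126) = (a + 6)/(a + 7)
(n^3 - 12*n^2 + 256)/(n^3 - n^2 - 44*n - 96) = (n - 8)/(n + 3)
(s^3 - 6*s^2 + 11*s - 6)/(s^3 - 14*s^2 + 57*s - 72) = (s^2 - 3*s + 2)/(s^2 - 11*s + 24)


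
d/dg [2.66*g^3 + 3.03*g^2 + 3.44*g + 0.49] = 7.98*g^2 + 6.06*g + 3.44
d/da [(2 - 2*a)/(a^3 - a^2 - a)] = 2*(2*a^3 - 4*a^2 + 2*a + 1)/(a^2*(a^4 - 2*a^3 - a^2 + 2*a + 1))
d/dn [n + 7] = 1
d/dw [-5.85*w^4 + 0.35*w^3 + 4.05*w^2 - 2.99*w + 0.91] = -23.4*w^3 + 1.05*w^2 + 8.1*w - 2.99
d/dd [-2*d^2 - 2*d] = -4*d - 2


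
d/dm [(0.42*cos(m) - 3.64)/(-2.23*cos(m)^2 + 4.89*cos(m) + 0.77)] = (-0.9366*cos(m)^2 + 16.2344*cos(m) - 18.123)*sin(m)/(4.9729*cos(m)^4 - 21.8094*cos(m)^3 + 20.4779*cos(m)^2 + 7.5306*cos(m) + 0.5929)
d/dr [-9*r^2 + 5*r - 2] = 5 - 18*r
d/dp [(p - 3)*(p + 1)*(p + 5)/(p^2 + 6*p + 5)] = 1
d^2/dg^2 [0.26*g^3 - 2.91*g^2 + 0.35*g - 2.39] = 1.56*g - 5.82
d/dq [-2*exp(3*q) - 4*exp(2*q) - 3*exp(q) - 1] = (-6*exp(2*q) - 8*exp(q) - 3)*exp(q)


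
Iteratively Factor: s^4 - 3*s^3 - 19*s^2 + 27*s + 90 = (s - 3)*(s^3 - 19*s - 30) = (s - 5)*(s - 3)*(s^2 + 5*s + 6) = (s - 5)*(s - 3)*(s + 3)*(s + 2)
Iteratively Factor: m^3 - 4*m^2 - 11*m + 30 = (m - 5)*(m^2 + m - 6) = (m - 5)*(m + 3)*(m - 2)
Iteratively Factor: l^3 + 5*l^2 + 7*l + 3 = (l + 1)*(l^2 + 4*l + 3) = (l + 1)*(l + 3)*(l + 1)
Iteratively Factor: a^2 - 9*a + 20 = (a - 4)*(a - 5)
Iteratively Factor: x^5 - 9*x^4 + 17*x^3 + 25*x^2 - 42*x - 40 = (x - 2)*(x^4 - 7*x^3 + 3*x^2 + 31*x + 20) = (x - 4)*(x - 2)*(x^3 - 3*x^2 - 9*x - 5) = (x - 4)*(x - 2)*(x + 1)*(x^2 - 4*x - 5) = (x - 5)*(x - 4)*(x - 2)*(x + 1)*(x + 1)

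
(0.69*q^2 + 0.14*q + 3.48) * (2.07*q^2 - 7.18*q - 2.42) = 1.4283*q^4 - 4.6644*q^3 + 4.5286*q^2 - 25.3252*q - 8.4216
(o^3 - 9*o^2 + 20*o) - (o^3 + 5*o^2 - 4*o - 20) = -14*o^2 + 24*o + 20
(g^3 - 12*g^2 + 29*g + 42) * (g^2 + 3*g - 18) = g^5 - 9*g^4 - 25*g^3 + 345*g^2 - 396*g - 756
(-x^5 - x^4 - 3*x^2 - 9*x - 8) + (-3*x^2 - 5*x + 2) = -x^5 - x^4 - 6*x^2 - 14*x - 6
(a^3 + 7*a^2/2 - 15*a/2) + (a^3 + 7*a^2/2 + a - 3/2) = 2*a^3 + 7*a^2 - 13*a/2 - 3/2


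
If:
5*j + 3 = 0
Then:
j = -3/5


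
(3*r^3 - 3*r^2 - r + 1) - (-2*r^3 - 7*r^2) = 5*r^3 + 4*r^2 - r + 1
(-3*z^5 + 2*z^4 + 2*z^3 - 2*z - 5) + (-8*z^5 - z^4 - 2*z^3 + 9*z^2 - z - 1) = -11*z^5 + z^4 + 9*z^2 - 3*z - 6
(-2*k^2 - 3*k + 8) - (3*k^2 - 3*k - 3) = 11 - 5*k^2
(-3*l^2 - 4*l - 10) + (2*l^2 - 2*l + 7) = -l^2 - 6*l - 3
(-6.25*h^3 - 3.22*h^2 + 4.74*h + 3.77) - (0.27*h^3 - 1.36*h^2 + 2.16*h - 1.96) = -6.52*h^3 - 1.86*h^2 + 2.58*h + 5.73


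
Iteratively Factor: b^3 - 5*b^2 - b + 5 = (b - 1)*(b^2 - 4*b - 5) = (b - 1)*(b + 1)*(b - 5)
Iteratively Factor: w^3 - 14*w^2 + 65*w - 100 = (w - 5)*(w^2 - 9*w + 20) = (w - 5)*(w - 4)*(w - 5)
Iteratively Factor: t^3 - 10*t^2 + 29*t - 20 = (t - 5)*(t^2 - 5*t + 4) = (t - 5)*(t - 1)*(t - 4)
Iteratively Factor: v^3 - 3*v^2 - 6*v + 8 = (v - 4)*(v^2 + v - 2) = (v - 4)*(v - 1)*(v + 2)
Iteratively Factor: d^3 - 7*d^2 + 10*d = (d)*(d^2 - 7*d + 10) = d*(d - 2)*(d - 5)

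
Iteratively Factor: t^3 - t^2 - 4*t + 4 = (t + 2)*(t^2 - 3*t + 2) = (t - 2)*(t + 2)*(t - 1)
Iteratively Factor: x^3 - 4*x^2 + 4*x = (x)*(x^2 - 4*x + 4) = x*(x - 2)*(x - 2)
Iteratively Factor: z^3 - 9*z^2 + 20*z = (z - 4)*(z^2 - 5*z) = (z - 5)*(z - 4)*(z)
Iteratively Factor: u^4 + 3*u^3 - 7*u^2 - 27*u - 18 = (u + 2)*(u^3 + u^2 - 9*u - 9) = (u + 2)*(u + 3)*(u^2 - 2*u - 3) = (u - 3)*(u + 2)*(u + 3)*(u + 1)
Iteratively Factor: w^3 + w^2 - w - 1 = (w - 1)*(w^2 + 2*w + 1) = (w - 1)*(w + 1)*(w + 1)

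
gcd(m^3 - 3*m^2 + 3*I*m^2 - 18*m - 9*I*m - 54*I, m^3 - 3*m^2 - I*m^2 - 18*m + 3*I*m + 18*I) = m^2 - 3*m - 18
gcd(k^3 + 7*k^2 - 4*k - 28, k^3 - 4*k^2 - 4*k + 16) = k^2 - 4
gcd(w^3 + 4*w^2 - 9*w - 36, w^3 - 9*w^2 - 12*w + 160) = w + 4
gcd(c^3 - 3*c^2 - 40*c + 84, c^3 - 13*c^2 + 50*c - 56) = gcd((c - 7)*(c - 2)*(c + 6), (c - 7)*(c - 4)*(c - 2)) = c^2 - 9*c + 14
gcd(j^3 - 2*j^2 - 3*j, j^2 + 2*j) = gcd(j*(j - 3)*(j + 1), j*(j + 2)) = j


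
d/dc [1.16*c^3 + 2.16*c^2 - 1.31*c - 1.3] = 3.48*c^2 + 4.32*c - 1.31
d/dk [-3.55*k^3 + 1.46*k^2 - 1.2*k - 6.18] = -10.65*k^2 + 2.92*k - 1.2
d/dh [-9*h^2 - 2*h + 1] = -18*h - 2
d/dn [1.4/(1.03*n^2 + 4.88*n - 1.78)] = (-2.884*n - 6.832)/(1.03*n^2 + 4.88*n - 1.78)^2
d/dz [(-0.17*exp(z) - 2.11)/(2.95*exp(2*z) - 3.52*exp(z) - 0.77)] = (0.5015*exp(2*z) + 12.449*exp(z) - 7.2963)*exp(z)/(8.7025*exp(4*z) - 20.768*exp(3*z) + 7.8474*exp(2*z) + 5.4208*exp(z) + 0.5929)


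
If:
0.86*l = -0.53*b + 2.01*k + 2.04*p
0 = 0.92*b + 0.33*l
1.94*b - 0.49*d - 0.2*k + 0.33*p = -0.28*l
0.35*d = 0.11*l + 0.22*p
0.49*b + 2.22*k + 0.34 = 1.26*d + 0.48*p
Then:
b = -0.01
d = 0.07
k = -0.09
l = 0.03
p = 0.10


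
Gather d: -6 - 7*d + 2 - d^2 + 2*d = -d^2 - 5*d - 4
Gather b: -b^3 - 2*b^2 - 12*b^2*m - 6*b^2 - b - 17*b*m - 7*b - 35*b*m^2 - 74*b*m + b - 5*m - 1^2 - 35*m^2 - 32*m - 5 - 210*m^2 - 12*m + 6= -b^3 + b^2*(-12*m - 8) + b*(-35*m^2 - 91*m - 7) - 245*m^2 - 49*m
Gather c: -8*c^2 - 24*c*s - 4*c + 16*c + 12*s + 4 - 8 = -8*c^2 + c*(12 - 24*s) + 12*s - 4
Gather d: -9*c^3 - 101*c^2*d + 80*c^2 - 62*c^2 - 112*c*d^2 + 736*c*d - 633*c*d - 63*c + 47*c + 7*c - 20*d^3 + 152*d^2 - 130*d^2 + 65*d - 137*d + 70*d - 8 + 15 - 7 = -9*c^3 + 18*c^2 - 9*c - 20*d^3 + d^2*(22 - 112*c) + d*(-101*c^2 + 103*c - 2)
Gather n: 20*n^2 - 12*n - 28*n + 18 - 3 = 20*n^2 - 40*n + 15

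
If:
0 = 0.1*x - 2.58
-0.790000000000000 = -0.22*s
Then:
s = 3.59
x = 25.80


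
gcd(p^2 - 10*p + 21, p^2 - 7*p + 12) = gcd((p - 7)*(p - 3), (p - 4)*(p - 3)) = p - 3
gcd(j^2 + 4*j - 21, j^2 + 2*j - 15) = j - 3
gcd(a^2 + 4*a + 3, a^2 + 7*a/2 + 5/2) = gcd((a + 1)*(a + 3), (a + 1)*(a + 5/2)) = a + 1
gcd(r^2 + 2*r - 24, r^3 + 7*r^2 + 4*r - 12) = r + 6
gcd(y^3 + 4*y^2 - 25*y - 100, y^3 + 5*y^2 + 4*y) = y + 4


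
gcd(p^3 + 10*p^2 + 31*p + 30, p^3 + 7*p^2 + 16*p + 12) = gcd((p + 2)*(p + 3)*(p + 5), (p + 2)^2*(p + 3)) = p^2 + 5*p + 6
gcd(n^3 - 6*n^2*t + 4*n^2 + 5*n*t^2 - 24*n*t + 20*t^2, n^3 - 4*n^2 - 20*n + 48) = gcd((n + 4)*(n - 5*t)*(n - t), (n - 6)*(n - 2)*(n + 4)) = n + 4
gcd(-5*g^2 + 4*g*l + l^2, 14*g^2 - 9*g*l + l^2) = 1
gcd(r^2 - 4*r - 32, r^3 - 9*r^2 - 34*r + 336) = r - 8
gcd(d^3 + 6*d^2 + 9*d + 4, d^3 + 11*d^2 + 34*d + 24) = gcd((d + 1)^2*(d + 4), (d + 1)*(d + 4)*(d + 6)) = d^2 + 5*d + 4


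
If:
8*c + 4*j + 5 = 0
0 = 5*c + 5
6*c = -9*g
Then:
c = -1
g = 2/3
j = 3/4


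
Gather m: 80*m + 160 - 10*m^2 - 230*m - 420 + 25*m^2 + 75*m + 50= 15*m^2 - 75*m - 210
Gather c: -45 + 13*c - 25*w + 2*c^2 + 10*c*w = 2*c^2 + c*(10*w + 13) - 25*w - 45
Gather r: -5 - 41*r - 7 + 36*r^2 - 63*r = 36*r^2 - 104*r - 12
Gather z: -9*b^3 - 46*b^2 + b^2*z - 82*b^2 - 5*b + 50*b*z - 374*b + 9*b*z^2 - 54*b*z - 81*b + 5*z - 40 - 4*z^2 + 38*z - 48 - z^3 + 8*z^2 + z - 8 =-9*b^3 - 128*b^2 - 460*b - z^3 + z^2*(9*b + 4) + z*(b^2 - 4*b + 44) - 96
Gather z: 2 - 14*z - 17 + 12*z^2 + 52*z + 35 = 12*z^2 + 38*z + 20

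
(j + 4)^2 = j^2 + 8*j + 16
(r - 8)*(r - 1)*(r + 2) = r^3 - 7*r^2 - 10*r + 16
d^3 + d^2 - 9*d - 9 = (d - 3)*(d + 1)*(d + 3)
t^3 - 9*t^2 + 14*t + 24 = (t - 6)*(t - 4)*(t + 1)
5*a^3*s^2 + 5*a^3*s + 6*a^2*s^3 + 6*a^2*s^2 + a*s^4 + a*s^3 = s*(a + s)*(5*a + s)*(a*s + a)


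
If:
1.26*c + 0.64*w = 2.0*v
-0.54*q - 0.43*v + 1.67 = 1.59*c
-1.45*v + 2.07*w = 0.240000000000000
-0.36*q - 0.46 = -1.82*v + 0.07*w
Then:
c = 0.54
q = 1.10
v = 0.49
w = 0.46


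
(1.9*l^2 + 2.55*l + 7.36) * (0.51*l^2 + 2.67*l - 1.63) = 0.969*l^4 + 6.3735*l^3 + 7.4651*l^2 + 15.4947*l - 11.9968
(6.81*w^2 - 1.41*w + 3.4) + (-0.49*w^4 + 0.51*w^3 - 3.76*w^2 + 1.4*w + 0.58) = -0.49*w^4 + 0.51*w^3 + 3.05*w^2 - 0.01*w + 3.98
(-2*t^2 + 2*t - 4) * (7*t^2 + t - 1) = -14*t^4 + 12*t^3 - 24*t^2 - 6*t + 4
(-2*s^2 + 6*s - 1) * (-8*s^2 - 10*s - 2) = 16*s^4 - 28*s^3 - 48*s^2 - 2*s + 2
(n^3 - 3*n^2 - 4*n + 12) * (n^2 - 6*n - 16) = n^5 - 9*n^4 - 2*n^3 + 84*n^2 - 8*n - 192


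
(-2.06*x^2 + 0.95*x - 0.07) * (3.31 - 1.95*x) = 4.017*x^3 - 8.6711*x^2 + 3.281*x - 0.2317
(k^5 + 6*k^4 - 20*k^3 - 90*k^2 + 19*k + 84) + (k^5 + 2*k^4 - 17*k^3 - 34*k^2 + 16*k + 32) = 2*k^5 + 8*k^4 - 37*k^3 - 124*k^2 + 35*k + 116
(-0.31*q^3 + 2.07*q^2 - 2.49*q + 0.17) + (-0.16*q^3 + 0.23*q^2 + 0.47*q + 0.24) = -0.47*q^3 + 2.3*q^2 - 2.02*q + 0.41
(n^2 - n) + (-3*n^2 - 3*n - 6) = -2*n^2 - 4*n - 6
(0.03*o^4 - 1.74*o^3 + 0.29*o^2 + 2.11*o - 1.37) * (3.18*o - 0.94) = 0.0954*o^5 - 5.5614*o^4 + 2.5578*o^3 + 6.4372*o^2 - 6.34*o + 1.2878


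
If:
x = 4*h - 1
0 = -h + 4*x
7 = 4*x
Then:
No Solution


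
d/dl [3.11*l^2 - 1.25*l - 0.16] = 6.22*l - 1.25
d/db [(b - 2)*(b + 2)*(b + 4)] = 3*b^2 + 8*b - 4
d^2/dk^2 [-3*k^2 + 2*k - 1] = -6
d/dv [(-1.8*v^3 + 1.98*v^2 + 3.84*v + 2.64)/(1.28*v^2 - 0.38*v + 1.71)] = (-2.304*v^4 + 1.368*v^3 - 14.9016*v^2 + 0.0131999999999985*v + 7.5696)/(1.6384*v^4 - 0.9728*v^3 + 4.522*v^2 - 1.2996*v + 2.9241)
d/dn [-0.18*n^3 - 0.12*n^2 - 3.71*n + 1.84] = -0.54*n^2 - 0.24*n - 3.71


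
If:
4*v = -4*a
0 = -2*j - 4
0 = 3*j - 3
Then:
No Solution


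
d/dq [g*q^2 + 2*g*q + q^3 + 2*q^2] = 2*g*q + 2*g + 3*q^2 + 4*q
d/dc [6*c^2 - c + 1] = 12*c - 1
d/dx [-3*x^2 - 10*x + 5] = -6*x - 10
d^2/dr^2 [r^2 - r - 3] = 2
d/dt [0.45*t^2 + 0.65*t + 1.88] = 0.9*t + 0.65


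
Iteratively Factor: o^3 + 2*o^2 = (o)*(o^2 + 2*o) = o*(o + 2)*(o)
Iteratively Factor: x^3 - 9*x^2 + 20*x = (x - 4)*(x^2 - 5*x) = x*(x - 4)*(x - 5)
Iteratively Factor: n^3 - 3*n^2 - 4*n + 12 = (n - 3)*(n^2 - 4) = (n - 3)*(n + 2)*(n - 2)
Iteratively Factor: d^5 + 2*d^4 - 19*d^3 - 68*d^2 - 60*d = (d + 2)*(d^4 - 19*d^2 - 30*d) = (d - 5)*(d + 2)*(d^3 + 5*d^2 + 6*d) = (d - 5)*(d + 2)^2*(d^2 + 3*d) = d*(d - 5)*(d + 2)^2*(d + 3)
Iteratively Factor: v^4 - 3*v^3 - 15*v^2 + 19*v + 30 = (v - 2)*(v^3 - v^2 - 17*v - 15) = (v - 2)*(v + 1)*(v^2 - 2*v - 15) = (v - 5)*(v - 2)*(v + 1)*(v + 3)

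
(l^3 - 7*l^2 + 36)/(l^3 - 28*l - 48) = (l - 3)/(l + 4)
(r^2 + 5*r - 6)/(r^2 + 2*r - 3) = (r + 6)/(r + 3)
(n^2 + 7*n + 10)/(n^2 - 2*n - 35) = (n + 2)/(n - 7)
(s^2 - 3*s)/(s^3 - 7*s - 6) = s/(s^2 + 3*s + 2)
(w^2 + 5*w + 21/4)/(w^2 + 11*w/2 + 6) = (w + 7/2)/(w + 4)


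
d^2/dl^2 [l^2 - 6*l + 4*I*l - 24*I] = 2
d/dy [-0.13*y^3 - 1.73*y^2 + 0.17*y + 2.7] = -0.39*y^2 - 3.46*y + 0.17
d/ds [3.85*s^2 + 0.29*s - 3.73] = 7.7*s + 0.29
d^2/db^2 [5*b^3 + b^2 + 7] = 30*b + 2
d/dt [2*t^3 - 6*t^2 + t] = 6*t^2 - 12*t + 1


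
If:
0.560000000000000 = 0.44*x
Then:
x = 1.27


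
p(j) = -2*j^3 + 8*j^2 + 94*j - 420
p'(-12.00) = -962.00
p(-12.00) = 3060.00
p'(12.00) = -578.00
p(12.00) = -1596.00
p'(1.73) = 103.72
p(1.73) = -243.79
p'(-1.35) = 61.46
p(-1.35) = -527.40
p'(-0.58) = 82.70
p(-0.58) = -471.44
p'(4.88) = 29.19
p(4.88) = -3.19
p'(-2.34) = 23.71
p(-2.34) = -570.53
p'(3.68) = 71.63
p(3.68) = -65.41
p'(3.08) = 86.36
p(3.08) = -113.03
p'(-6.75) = -287.38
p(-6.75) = -74.91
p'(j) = -6*j^2 + 16*j + 94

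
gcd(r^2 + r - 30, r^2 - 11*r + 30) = r - 5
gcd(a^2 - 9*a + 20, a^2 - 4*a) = a - 4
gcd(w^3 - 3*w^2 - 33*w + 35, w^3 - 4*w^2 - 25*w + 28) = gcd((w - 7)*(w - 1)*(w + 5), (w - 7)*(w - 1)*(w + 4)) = w^2 - 8*w + 7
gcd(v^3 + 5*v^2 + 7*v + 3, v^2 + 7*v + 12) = v + 3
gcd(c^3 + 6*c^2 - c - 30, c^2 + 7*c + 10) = c + 5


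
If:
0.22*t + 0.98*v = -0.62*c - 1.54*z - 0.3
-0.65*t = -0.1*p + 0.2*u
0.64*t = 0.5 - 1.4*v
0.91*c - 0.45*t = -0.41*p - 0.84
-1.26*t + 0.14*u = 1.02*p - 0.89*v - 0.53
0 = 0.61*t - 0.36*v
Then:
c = -1.08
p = 0.52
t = 0.17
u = -0.28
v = 0.28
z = 0.04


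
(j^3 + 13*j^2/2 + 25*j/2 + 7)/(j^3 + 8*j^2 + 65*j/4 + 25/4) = 2*(2*j^3 + 13*j^2 + 25*j + 14)/(4*j^3 + 32*j^2 + 65*j + 25)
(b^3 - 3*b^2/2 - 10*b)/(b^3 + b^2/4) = 2*(2*b^2 - 3*b - 20)/(b*(4*b + 1))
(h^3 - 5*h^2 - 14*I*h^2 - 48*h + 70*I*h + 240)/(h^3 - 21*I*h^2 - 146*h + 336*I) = (h - 5)/(h - 7*I)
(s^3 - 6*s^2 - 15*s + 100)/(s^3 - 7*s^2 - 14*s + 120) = (s - 5)/(s - 6)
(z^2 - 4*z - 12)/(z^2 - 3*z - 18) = (z + 2)/(z + 3)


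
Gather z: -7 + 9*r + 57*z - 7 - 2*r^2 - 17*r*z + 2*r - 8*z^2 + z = -2*r^2 + 11*r - 8*z^2 + z*(58 - 17*r) - 14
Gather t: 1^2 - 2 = -1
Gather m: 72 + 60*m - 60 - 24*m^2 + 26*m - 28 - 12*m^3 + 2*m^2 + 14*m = -12*m^3 - 22*m^2 + 100*m - 16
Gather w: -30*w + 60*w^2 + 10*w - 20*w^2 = 40*w^2 - 20*w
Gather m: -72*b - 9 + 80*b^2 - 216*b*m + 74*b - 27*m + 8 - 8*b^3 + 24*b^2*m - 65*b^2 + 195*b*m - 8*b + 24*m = -8*b^3 + 15*b^2 - 6*b + m*(24*b^2 - 21*b - 3) - 1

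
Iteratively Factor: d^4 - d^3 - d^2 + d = (d - 1)*(d^3 - d) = (d - 1)^2*(d^2 + d) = (d - 1)^2*(d + 1)*(d)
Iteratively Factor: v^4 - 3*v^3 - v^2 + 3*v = (v + 1)*(v^3 - 4*v^2 + 3*v) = v*(v + 1)*(v^2 - 4*v + 3) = v*(v - 1)*(v + 1)*(v - 3)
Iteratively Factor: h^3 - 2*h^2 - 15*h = (h + 3)*(h^2 - 5*h) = h*(h + 3)*(h - 5)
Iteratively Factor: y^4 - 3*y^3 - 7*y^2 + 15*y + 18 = (y + 1)*(y^3 - 4*y^2 - 3*y + 18) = (y - 3)*(y + 1)*(y^2 - y - 6) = (y - 3)^2*(y + 1)*(y + 2)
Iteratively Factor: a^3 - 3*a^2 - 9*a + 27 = (a - 3)*(a^2 - 9) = (a - 3)*(a + 3)*(a - 3)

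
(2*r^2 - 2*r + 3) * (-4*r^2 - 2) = -8*r^4 + 8*r^3 - 16*r^2 + 4*r - 6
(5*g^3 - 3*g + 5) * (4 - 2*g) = -10*g^4 + 20*g^3 + 6*g^2 - 22*g + 20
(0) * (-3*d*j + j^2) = 0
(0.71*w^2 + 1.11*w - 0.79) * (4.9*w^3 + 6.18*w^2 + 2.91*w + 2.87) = 3.479*w^5 + 9.8268*w^4 + 5.0549*w^3 + 0.385600000000001*w^2 + 0.8868*w - 2.2673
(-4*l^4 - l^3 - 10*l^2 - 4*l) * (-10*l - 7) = 40*l^5 + 38*l^4 + 107*l^3 + 110*l^2 + 28*l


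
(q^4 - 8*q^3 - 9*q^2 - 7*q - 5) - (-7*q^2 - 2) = q^4 - 8*q^3 - 2*q^2 - 7*q - 3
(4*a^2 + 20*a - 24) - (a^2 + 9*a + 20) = 3*a^2 + 11*a - 44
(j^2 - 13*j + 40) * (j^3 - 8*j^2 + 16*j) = j^5 - 21*j^4 + 160*j^3 - 528*j^2 + 640*j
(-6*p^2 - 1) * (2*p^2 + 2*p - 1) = -12*p^4 - 12*p^3 + 4*p^2 - 2*p + 1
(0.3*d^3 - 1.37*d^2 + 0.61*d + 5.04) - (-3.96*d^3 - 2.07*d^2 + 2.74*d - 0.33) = 4.26*d^3 + 0.7*d^2 - 2.13*d + 5.37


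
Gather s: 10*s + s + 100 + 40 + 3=11*s + 143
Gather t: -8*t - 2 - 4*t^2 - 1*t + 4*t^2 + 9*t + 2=0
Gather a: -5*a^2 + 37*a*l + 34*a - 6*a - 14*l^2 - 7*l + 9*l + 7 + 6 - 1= -5*a^2 + a*(37*l + 28) - 14*l^2 + 2*l + 12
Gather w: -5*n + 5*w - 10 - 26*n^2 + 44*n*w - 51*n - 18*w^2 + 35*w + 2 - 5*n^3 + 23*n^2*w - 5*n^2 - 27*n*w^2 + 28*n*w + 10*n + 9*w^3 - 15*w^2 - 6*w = -5*n^3 - 31*n^2 - 46*n + 9*w^3 + w^2*(-27*n - 33) + w*(23*n^2 + 72*n + 34) - 8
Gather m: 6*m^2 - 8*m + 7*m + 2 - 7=6*m^2 - m - 5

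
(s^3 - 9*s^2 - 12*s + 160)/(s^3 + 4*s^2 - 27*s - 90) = (s^2 - 4*s - 32)/(s^2 + 9*s + 18)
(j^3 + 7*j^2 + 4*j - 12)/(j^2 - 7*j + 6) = (j^2 + 8*j + 12)/(j - 6)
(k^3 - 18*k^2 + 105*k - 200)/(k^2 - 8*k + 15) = (k^2 - 13*k + 40)/(k - 3)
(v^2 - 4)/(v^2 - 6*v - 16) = (v - 2)/(v - 8)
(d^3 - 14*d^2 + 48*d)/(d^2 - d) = (d^2 - 14*d + 48)/(d - 1)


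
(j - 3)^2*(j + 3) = j^3 - 3*j^2 - 9*j + 27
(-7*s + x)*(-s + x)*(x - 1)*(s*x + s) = 7*s^3*x^2 - 7*s^3 - 8*s^2*x^3 + 8*s^2*x + s*x^4 - s*x^2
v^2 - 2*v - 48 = (v - 8)*(v + 6)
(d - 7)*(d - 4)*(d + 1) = d^3 - 10*d^2 + 17*d + 28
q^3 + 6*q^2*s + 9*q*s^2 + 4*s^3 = (q + s)^2*(q + 4*s)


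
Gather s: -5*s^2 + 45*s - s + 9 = -5*s^2 + 44*s + 9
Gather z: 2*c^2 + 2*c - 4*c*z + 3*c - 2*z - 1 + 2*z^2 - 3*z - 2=2*c^2 + 5*c + 2*z^2 + z*(-4*c - 5) - 3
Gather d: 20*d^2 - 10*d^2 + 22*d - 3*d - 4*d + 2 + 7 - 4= 10*d^2 + 15*d + 5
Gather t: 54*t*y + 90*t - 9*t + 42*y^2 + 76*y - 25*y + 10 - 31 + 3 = t*(54*y + 81) + 42*y^2 + 51*y - 18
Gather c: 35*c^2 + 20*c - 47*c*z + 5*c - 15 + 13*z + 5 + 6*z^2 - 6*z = 35*c^2 + c*(25 - 47*z) + 6*z^2 + 7*z - 10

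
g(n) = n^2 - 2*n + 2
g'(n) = 2*n - 2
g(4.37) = 12.36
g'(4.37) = 6.74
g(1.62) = 1.38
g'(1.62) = 1.24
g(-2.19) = 11.18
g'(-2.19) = -6.38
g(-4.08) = 26.81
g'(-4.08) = -10.16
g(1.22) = 1.05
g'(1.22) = 0.44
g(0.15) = 1.72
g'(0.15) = -1.70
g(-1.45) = 7.00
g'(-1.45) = -4.90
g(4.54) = 13.53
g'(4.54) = 7.08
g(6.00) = 26.00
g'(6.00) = 10.00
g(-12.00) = 170.00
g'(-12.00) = -26.00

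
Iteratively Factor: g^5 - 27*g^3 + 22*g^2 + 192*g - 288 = (g - 3)*(g^4 + 3*g^3 - 18*g^2 - 32*g + 96) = (g - 3)*(g + 4)*(g^3 - g^2 - 14*g + 24) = (g - 3)^2*(g + 4)*(g^2 + 2*g - 8) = (g - 3)^2*(g + 4)^2*(g - 2)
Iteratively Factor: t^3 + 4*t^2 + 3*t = (t + 1)*(t^2 + 3*t) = t*(t + 1)*(t + 3)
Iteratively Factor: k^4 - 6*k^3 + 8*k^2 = (k - 2)*(k^3 - 4*k^2) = (k - 4)*(k - 2)*(k^2) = k*(k - 4)*(k - 2)*(k)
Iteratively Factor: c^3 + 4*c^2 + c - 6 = (c + 2)*(c^2 + 2*c - 3) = (c + 2)*(c + 3)*(c - 1)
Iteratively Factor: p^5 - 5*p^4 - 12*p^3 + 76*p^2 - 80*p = (p - 2)*(p^4 - 3*p^3 - 18*p^2 + 40*p) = (p - 2)*(p + 4)*(p^3 - 7*p^2 + 10*p) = (p - 2)^2*(p + 4)*(p^2 - 5*p) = (p - 5)*(p - 2)^2*(p + 4)*(p)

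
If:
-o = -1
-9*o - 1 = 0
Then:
No Solution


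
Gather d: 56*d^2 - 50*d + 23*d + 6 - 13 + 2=56*d^2 - 27*d - 5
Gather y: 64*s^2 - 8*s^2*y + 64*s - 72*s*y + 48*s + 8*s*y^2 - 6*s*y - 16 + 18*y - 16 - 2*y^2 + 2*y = 64*s^2 + 112*s + y^2*(8*s - 2) + y*(-8*s^2 - 78*s + 20) - 32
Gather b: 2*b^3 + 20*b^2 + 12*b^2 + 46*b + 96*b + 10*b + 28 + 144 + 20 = 2*b^3 + 32*b^2 + 152*b + 192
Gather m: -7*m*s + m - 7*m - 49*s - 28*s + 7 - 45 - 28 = m*(-7*s - 6) - 77*s - 66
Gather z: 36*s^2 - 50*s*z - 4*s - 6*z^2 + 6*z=36*s^2 - 4*s - 6*z^2 + z*(6 - 50*s)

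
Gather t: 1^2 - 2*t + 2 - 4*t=3 - 6*t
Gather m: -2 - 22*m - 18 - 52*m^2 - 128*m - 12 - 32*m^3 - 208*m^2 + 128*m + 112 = -32*m^3 - 260*m^2 - 22*m + 80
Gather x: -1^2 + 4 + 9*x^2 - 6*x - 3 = 9*x^2 - 6*x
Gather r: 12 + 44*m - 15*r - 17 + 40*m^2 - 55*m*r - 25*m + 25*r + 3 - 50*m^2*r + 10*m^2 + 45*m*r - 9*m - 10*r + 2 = 50*m^2 + 10*m + r*(-50*m^2 - 10*m)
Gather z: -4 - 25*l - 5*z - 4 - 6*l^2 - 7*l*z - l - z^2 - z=-6*l^2 - 26*l - z^2 + z*(-7*l - 6) - 8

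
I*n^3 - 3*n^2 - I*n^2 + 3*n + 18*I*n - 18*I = (n - 3*I)*(n + 6*I)*(I*n - I)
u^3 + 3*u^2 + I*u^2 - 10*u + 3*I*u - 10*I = (u - 2)*(u + 5)*(u + I)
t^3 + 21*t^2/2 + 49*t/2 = t*(t + 7/2)*(t + 7)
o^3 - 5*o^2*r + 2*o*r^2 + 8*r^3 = (o - 4*r)*(o - 2*r)*(o + r)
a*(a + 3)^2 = a^3 + 6*a^2 + 9*a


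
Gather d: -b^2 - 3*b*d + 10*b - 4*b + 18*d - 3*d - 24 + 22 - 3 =-b^2 + 6*b + d*(15 - 3*b) - 5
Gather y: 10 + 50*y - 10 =50*y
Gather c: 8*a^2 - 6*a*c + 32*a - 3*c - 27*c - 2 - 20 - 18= 8*a^2 + 32*a + c*(-6*a - 30) - 40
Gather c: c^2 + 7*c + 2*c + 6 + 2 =c^2 + 9*c + 8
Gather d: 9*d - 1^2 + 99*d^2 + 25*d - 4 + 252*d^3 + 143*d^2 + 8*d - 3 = 252*d^3 + 242*d^2 + 42*d - 8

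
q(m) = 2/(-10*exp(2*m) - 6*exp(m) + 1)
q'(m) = 2*(20*exp(2*m) + 6*exp(m))/(-10*exp(2*m) - 6*exp(m) + 1)^2 = (40*exp(m) + 12)*exp(m)/(10*exp(2*m) + 6*exp(m) - 1)^2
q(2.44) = -0.00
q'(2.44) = 0.00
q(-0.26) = -0.21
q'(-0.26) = 0.36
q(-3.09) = 2.83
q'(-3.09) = 1.26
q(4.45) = -0.00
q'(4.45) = 0.00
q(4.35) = -0.00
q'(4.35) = 0.00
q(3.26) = -0.00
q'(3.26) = 0.00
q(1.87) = -0.00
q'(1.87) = 0.01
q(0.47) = -0.06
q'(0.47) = 0.10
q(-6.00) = 2.03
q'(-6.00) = 0.03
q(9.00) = 0.00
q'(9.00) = 0.00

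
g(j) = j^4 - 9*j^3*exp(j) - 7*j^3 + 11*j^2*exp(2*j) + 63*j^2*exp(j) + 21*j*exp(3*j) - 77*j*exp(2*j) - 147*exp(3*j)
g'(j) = -9*j^3*exp(j) + 4*j^3 + 22*j^2*exp(2*j) + 36*j^2*exp(j) - 21*j^2 + 63*j*exp(3*j) - 132*j*exp(2*j) + 126*j*exp(j) - 420*exp(3*j) - 77*exp(2*j)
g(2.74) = -358724.67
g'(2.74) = -977904.89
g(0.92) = -2293.26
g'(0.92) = -6517.32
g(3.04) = -810864.66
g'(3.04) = -2198011.91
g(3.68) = -4540154.12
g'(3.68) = -12122109.95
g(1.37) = -8159.92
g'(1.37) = -22865.97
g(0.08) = -191.46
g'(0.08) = -619.07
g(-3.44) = 461.04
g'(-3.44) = -399.19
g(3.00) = -727511.94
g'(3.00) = -1973617.04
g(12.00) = 452696794213058787.14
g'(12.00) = 1448613717496402725.62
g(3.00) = -727511.94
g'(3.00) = -1973617.04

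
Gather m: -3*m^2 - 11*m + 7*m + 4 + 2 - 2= -3*m^2 - 4*m + 4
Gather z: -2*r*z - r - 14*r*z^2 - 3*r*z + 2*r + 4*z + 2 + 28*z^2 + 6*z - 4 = r + z^2*(28 - 14*r) + z*(10 - 5*r) - 2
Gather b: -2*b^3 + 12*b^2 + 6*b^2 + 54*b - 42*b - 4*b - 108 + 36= -2*b^3 + 18*b^2 + 8*b - 72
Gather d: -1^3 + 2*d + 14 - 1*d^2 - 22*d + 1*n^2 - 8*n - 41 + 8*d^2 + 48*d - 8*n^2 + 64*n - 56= 7*d^2 + 28*d - 7*n^2 + 56*n - 84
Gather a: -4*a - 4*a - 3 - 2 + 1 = -8*a - 4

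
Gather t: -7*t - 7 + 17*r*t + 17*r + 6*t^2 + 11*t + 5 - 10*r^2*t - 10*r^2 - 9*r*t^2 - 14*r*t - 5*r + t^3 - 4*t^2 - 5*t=-10*r^2 + 12*r + t^3 + t^2*(2 - 9*r) + t*(-10*r^2 + 3*r - 1) - 2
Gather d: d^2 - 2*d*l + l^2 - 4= d^2 - 2*d*l + l^2 - 4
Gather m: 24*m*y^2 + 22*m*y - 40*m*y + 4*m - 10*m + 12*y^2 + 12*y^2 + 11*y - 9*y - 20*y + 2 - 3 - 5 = m*(24*y^2 - 18*y - 6) + 24*y^2 - 18*y - 6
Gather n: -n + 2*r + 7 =-n + 2*r + 7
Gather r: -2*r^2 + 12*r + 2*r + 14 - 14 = -2*r^2 + 14*r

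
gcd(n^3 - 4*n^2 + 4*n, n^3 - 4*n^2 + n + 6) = n - 2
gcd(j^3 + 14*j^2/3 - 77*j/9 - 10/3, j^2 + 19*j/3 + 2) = j^2 + 19*j/3 + 2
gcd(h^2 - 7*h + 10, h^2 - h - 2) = h - 2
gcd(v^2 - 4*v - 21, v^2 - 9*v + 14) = v - 7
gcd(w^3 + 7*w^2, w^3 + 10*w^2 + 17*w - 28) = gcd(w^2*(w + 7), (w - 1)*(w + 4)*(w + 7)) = w + 7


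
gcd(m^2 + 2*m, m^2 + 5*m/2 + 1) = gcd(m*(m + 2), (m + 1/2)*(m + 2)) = m + 2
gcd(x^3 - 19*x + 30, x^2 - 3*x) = x - 3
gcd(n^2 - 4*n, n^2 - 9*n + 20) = n - 4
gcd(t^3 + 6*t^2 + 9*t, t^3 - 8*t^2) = t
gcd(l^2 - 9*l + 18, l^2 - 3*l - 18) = l - 6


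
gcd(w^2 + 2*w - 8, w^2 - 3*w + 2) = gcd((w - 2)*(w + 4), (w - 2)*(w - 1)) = w - 2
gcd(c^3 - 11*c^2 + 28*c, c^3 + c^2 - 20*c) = c^2 - 4*c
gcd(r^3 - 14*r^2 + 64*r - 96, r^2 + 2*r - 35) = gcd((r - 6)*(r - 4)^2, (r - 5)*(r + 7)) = 1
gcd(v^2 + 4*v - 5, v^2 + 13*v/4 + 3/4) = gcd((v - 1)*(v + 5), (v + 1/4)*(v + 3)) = 1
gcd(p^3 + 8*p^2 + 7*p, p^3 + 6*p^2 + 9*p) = p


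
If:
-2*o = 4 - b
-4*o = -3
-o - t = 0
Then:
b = 11/2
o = 3/4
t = -3/4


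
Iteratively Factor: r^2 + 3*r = (r)*(r + 3)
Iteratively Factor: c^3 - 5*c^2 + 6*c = (c)*(c^2 - 5*c + 6) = c*(c - 3)*(c - 2)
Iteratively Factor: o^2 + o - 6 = (o + 3)*(o - 2)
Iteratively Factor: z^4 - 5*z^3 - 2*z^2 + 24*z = (z + 2)*(z^3 - 7*z^2 + 12*z) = z*(z + 2)*(z^2 - 7*z + 12) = z*(z - 4)*(z + 2)*(z - 3)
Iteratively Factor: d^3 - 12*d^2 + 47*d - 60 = (d - 4)*(d^2 - 8*d + 15) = (d - 4)*(d - 3)*(d - 5)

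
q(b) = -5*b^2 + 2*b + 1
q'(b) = 2 - 10*b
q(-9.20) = -440.60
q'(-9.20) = 94.00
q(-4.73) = -120.32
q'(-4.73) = 49.30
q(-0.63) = -2.24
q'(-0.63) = 8.30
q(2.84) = -33.65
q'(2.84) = -26.40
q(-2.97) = -49.04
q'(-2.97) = 31.70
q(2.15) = -17.81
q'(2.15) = -19.50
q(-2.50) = -35.25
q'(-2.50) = 27.00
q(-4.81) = -124.30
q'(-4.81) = 50.10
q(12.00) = -695.00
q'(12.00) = -118.00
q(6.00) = -167.00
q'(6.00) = -58.00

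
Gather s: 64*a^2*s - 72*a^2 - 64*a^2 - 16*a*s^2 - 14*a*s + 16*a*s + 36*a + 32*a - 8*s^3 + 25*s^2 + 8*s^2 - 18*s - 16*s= -136*a^2 + 68*a - 8*s^3 + s^2*(33 - 16*a) + s*(64*a^2 + 2*a - 34)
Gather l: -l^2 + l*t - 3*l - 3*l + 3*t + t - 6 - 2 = -l^2 + l*(t - 6) + 4*t - 8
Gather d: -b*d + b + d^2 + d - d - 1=-b*d + b + d^2 - 1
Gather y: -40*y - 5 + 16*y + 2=-24*y - 3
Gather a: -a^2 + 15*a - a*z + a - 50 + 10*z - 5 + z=-a^2 + a*(16 - z) + 11*z - 55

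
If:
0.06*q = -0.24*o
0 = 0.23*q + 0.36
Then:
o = 0.39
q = -1.57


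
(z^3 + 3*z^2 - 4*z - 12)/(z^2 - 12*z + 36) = (z^3 + 3*z^2 - 4*z - 12)/(z^2 - 12*z + 36)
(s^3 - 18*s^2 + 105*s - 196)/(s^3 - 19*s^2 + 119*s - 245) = (s - 4)/(s - 5)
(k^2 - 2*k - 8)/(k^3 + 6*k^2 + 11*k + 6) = (k - 4)/(k^2 + 4*k + 3)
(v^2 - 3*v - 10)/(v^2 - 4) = (v - 5)/(v - 2)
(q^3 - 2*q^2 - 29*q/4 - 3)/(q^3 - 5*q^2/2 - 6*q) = (q + 1/2)/q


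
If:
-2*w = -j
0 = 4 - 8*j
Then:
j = 1/2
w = 1/4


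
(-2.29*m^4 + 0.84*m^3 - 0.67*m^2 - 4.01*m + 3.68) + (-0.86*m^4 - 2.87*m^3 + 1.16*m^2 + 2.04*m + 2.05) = -3.15*m^4 - 2.03*m^3 + 0.49*m^2 - 1.97*m + 5.73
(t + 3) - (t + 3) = 0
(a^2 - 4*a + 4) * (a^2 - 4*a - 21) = a^4 - 8*a^3 - a^2 + 68*a - 84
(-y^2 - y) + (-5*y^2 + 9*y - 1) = -6*y^2 + 8*y - 1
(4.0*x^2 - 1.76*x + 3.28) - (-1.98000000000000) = 4.0*x^2 - 1.76*x + 5.26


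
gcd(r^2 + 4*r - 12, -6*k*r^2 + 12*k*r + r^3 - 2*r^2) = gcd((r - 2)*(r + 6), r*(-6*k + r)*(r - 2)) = r - 2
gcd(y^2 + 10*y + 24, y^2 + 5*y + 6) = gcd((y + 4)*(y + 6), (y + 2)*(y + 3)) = 1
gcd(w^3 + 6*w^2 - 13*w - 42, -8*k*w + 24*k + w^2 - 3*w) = w - 3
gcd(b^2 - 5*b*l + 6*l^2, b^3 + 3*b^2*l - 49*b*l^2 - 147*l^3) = 1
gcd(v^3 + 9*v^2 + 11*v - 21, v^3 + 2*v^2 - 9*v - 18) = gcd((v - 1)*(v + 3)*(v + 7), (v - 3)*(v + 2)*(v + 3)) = v + 3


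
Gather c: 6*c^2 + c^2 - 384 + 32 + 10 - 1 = 7*c^2 - 343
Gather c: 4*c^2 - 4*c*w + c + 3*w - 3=4*c^2 + c*(1 - 4*w) + 3*w - 3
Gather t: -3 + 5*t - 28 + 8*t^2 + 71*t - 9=8*t^2 + 76*t - 40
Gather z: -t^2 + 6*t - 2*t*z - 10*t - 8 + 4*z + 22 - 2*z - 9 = -t^2 - 4*t + z*(2 - 2*t) + 5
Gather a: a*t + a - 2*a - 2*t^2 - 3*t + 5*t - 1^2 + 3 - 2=a*(t - 1) - 2*t^2 + 2*t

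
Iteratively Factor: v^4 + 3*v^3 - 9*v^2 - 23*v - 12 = (v - 3)*(v^3 + 6*v^2 + 9*v + 4) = (v - 3)*(v + 1)*(v^2 + 5*v + 4) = (v - 3)*(v + 1)*(v + 4)*(v + 1)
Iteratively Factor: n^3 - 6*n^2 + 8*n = (n - 2)*(n^2 - 4*n) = (n - 4)*(n - 2)*(n)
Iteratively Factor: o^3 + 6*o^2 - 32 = (o - 2)*(o^2 + 8*o + 16) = (o - 2)*(o + 4)*(o + 4)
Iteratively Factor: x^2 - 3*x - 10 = (x - 5)*(x + 2)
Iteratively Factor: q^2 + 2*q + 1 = (q + 1)*(q + 1)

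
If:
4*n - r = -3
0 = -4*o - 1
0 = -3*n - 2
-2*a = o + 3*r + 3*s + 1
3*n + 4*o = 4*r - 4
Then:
No Solution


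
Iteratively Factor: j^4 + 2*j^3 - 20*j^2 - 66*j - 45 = (j + 1)*(j^3 + j^2 - 21*j - 45) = (j + 1)*(j + 3)*(j^2 - 2*j - 15) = (j - 5)*(j + 1)*(j + 3)*(j + 3)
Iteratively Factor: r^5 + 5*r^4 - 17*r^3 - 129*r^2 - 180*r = (r + 4)*(r^4 + r^3 - 21*r^2 - 45*r) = r*(r + 4)*(r^3 + r^2 - 21*r - 45) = r*(r + 3)*(r + 4)*(r^2 - 2*r - 15) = r*(r + 3)^2*(r + 4)*(r - 5)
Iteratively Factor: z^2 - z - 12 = (z + 3)*(z - 4)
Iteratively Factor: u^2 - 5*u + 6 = (u - 3)*(u - 2)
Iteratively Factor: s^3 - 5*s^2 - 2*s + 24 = (s - 3)*(s^2 - 2*s - 8) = (s - 4)*(s - 3)*(s + 2)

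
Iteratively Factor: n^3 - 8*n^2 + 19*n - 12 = (n - 3)*(n^2 - 5*n + 4) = (n - 4)*(n - 3)*(n - 1)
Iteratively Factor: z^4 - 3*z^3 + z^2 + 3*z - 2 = (z + 1)*(z^3 - 4*z^2 + 5*z - 2) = (z - 2)*(z + 1)*(z^2 - 2*z + 1) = (z - 2)*(z - 1)*(z + 1)*(z - 1)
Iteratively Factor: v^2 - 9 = (v + 3)*(v - 3)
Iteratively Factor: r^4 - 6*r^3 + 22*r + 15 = (r + 1)*(r^3 - 7*r^2 + 7*r + 15) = (r + 1)^2*(r^2 - 8*r + 15) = (r - 3)*(r + 1)^2*(r - 5)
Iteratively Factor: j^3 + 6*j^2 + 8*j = (j + 4)*(j^2 + 2*j) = j*(j + 4)*(j + 2)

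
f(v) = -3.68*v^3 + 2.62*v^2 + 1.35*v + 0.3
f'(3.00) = -82.29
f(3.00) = -71.43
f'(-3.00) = -113.73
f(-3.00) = 119.19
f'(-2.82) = -101.22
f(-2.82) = 99.86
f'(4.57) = -205.27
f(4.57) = -290.05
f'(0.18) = 1.94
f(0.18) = 0.61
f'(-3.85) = -182.46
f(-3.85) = 243.94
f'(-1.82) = -44.76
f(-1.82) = 28.71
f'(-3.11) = -121.73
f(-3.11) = 132.14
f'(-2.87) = -104.62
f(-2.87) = 105.00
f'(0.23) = 1.97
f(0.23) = 0.70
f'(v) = -11.04*v^2 + 5.24*v + 1.35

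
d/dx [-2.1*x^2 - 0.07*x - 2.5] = -4.2*x - 0.07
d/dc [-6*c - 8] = -6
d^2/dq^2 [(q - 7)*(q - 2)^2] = 6*q - 22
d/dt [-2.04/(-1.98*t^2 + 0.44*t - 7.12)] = (0.8976 - 8.0784*t)/(1.98*t^2 - 0.44*t + 7.12)^2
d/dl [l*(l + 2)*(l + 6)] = 3*l^2 + 16*l + 12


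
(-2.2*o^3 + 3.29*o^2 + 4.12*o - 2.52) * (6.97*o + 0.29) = -15.334*o^4 + 22.2933*o^3 + 29.6705*o^2 - 16.3696*o - 0.7308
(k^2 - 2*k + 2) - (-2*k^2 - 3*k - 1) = 3*k^2 + k + 3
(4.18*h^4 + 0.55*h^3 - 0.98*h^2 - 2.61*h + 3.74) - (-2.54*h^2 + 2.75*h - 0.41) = 4.18*h^4 + 0.55*h^3 + 1.56*h^2 - 5.36*h + 4.15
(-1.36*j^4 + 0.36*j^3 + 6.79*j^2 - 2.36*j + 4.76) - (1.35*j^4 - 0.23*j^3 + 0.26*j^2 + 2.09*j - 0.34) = -2.71*j^4 + 0.59*j^3 + 6.53*j^2 - 4.45*j + 5.1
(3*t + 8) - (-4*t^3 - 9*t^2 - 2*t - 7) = 4*t^3 + 9*t^2 + 5*t + 15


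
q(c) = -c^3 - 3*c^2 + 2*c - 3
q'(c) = -3*c^2 - 6*c + 2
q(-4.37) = 14.42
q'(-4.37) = -29.07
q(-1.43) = -9.07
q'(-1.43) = 4.45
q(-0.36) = -4.06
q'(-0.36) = 3.77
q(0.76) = -3.65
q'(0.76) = -4.29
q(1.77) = -14.40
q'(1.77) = -18.02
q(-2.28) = -11.30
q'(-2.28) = 0.08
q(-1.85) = -10.64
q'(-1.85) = 2.83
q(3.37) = -68.60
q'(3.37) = -52.29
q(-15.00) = 2667.00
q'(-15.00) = -583.00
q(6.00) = -315.00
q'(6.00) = -142.00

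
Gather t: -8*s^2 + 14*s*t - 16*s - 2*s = -8*s^2 + 14*s*t - 18*s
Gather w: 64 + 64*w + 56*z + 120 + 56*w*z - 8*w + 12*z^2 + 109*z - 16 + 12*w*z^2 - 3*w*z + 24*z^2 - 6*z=w*(12*z^2 + 53*z + 56) + 36*z^2 + 159*z + 168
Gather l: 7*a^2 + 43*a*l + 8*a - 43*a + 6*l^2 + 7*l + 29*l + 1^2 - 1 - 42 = 7*a^2 - 35*a + 6*l^2 + l*(43*a + 36) - 42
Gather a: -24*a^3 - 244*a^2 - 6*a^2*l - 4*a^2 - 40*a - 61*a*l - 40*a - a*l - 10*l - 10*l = -24*a^3 + a^2*(-6*l - 248) + a*(-62*l - 80) - 20*l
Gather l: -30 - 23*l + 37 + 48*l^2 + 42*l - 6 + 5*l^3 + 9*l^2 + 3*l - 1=5*l^3 + 57*l^2 + 22*l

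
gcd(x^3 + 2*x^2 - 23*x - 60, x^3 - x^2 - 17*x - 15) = x^2 - 2*x - 15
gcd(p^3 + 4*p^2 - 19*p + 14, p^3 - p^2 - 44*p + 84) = p^2 + 5*p - 14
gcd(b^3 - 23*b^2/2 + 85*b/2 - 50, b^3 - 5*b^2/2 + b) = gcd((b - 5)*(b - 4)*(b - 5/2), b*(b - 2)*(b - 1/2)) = 1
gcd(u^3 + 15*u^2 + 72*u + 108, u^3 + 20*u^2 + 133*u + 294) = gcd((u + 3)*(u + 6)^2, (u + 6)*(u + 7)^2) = u + 6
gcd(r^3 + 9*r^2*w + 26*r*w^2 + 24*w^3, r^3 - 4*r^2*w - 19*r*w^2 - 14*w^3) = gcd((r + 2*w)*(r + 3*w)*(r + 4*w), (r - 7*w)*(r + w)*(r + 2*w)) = r + 2*w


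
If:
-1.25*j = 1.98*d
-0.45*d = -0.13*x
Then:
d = 0.288888888888889*x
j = -0.4576*x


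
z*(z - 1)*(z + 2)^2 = z^4 + 3*z^3 - 4*z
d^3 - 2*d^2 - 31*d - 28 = (d - 7)*(d + 1)*(d + 4)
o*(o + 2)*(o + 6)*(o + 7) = o^4 + 15*o^3 + 68*o^2 + 84*o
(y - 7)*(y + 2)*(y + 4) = y^3 - y^2 - 34*y - 56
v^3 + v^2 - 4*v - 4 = (v - 2)*(v + 1)*(v + 2)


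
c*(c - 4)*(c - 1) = c^3 - 5*c^2 + 4*c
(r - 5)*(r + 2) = r^2 - 3*r - 10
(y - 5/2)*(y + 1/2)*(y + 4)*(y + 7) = y^4 + 9*y^3 + 19*y^2/4 - 279*y/4 - 35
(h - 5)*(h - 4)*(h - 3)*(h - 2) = h^4 - 14*h^3 + 71*h^2 - 154*h + 120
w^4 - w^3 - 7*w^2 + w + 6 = (w - 3)*(w - 1)*(w + 1)*(w + 2)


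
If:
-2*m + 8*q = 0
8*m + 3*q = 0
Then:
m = 0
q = 0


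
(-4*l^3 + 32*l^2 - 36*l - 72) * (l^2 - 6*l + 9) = -4*l^5 + 56*l^4 - 264*l^3 + 432*l^2 + 108*l - 648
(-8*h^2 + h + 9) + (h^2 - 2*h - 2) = -7*h^2 - h + 7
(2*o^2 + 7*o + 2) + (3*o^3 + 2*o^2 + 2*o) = 3*o^3 + 4*o^2 + 9*o + 2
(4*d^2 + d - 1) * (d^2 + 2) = 4*d^4 + d^3 + 7*d^2 + 2*d - 2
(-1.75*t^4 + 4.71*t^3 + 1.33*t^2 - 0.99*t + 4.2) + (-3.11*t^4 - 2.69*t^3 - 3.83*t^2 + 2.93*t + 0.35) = -4.86*t^4 + 2.02*t^3 - 2.5*t^2 + 1.94*t + 4.55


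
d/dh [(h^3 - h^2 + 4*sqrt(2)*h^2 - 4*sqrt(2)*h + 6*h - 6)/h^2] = (h^3 - 6*h + 4*sqrt(2)*h + 12)/h^3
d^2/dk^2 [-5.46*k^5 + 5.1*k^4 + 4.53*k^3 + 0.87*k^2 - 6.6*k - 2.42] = -109.2*k^3 + 61.2*k^2 + 27.18*k + 1.74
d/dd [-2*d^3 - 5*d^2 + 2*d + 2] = -6*d^2 - 10*d + 2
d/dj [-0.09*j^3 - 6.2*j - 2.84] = -0.27*j^2 - 6.2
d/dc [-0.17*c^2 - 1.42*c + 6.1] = -0.34*c - 1.42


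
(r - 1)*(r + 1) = r^2 - 1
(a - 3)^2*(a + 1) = a^3 - 5*a^2 + 3*a + 9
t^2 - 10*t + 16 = (t - 8)*(t - 2)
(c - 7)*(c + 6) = c^2 - c - 42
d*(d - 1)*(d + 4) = d^3 + 3*d^2 - 4*d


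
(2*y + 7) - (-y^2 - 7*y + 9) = y^2 + 9*y - 2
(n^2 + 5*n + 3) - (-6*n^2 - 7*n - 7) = 7*n^2 + 12*n + 10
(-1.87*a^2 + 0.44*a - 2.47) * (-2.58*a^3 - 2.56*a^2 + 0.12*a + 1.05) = 4.8246*a^5 + 3.652*a^4 + 5.0218*a^3 + 4.4125*a^2 + 0.1656*a - 2.5935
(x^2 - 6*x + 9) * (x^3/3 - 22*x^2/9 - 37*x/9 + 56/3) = x^5/3 - 40*x^4/9 + 122*x^3/9 + 64*x^2/3 - 149*x + 168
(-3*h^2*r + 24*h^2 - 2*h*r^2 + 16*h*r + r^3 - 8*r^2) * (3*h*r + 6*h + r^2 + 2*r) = -9*h^3*r^2 + 54*h^3*r + 144*h^3 - 9*h^2*r^3 + 54*h^2*r^2 + 144*h^2*r + h*r^4 - 6*h*r^3 - 16*h*r^2 + r^5 - 6*r^4 - 16*r^3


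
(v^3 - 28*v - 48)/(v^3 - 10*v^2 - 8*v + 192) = (v + 2)/(v - 8)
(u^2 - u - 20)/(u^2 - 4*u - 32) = (u - 5)/(u - 8)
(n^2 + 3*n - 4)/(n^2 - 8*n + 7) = (n + 4)/(n - 7)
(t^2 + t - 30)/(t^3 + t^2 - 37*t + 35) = (t + 6)/(t^2 + 6*t - 7)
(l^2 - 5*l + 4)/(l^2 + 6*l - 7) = (l - 4)/(l + 7)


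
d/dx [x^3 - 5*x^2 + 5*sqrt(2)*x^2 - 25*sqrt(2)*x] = 3*x^2 - 10*x + 10*sqrt(2)*x - 25*sqrt(2)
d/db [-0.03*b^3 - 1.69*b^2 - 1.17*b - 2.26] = -0.09*b^2 - 3.38*b - 1.17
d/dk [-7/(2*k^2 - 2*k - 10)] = 7*(2*k - 1)/(2*(-k^2 + k + 5)^2)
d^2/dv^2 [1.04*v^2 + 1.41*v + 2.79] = 2.08000000000000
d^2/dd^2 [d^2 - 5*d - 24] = 2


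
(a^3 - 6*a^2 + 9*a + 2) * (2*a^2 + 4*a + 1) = 2*a^5 - 8*a^4 - 5*a^3 + 34*a^2 + 17*a + 2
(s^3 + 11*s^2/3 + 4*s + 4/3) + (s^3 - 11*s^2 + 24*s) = 2*s^3 - 22*s^2/3 + 28*s + 4/3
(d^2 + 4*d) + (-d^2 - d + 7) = 3*d + 7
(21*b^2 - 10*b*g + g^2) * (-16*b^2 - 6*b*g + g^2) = -336*b^4 + 34*b^3*g + 65*b^2*g^2 - 16*b*g^3 + g^4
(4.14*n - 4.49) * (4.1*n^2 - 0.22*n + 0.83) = 16.974*n^3 - 19.3198*n^2 + 4.424*n - 3.7267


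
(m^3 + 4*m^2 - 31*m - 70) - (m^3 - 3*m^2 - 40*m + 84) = 7*m^2 + 9*m - 154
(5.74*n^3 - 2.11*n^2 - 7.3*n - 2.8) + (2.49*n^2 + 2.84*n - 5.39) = 5.74*n^3 + 0.38*n^2 - 4.46*n - 8.19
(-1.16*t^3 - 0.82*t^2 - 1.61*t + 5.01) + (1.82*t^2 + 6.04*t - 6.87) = -1.16*t^3 + 1.0*t^2 + 4.43*t - 1.86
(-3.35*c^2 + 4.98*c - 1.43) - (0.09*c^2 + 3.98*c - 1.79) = -3.44*c^2 + 1.0*c + 0.36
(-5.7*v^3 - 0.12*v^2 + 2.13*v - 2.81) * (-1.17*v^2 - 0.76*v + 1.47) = 6.669*v^5 + 4.4724*v^4 - 10.7799*v^3 + 1.4925*v^2 + 5.2667*v - 4.1307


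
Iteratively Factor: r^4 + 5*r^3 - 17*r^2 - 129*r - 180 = (r + 3)*(r^3 + 2*r^2 - 23*r - 60) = (r + 3)^2*(r^2 - r - 20) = (r + 3)^2*(r + 4)*(r - 5)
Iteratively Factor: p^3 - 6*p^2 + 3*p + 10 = (p - 5)*(p^2 - p - 2) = (p - 5)*(p + 1)*(p - 2)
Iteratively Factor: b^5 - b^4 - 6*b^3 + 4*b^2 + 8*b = (b - 2)*(b^4 + b^3 - 4*b^2 - 4*b) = (b - 2)*(b + 2)*(b^3 - b^2 - 2*b) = b*(b - 2)*(b + 2)*(b^2 - b - 2) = b*(b - 2)^2*(b + 2)*(b + 1)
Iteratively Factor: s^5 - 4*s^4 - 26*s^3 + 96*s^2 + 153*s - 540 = (s + 3)*(s^4 - 7*s^3 - 5*s^2 + 111*s - 180) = (s + 3)*(s + 4)*(s^3 - 11*s^2 + 39*s - 45) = (s - 5)*(s + 3)*(s + 4)*(s^2 - 6*s + 9) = (s - 5)*(s - 3)*(s + 3)*(s + 4)*(s - 3)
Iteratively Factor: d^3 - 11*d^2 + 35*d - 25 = (d - 5)*(d^2 - 6*d + 5) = (d - 5)^2*(d - 1)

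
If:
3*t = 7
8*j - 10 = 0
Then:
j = 5/4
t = 7/3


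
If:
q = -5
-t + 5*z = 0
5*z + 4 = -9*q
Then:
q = -5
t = 41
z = 41/5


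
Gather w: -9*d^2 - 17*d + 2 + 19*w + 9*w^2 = -9*d^2 - 17*d + 9*w^2 + 19*w + 2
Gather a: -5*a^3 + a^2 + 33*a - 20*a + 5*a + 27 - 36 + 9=-5*a^3 + a^2 + 18*a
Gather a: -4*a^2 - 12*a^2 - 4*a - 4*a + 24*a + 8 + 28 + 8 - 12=-16*a^2 + 16*a + 32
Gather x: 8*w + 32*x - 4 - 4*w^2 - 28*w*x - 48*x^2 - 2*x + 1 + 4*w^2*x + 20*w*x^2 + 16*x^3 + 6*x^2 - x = -4*w^2 + 8*w + 16*x^3 + x^2*(20*w - 42) + x*(4*w^2 - 28*w + 29) - 3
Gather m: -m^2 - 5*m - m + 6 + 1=-m^2 - 6*m + 7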